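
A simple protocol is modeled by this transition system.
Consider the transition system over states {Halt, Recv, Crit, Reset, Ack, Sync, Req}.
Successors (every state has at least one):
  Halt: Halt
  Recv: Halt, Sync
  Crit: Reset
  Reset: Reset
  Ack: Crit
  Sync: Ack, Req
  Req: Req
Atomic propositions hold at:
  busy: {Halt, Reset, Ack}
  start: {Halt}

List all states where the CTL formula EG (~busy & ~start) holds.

Sat(~busy) = {Recv, Crit, Sync, Req}
Sat(~start) = {Recv, Crit, Reset, Ack, Sync, Req}
Sat(~busy & ~start) = {Recv, Crit, Sync, Req}
EG (~busy & ~start): greatest fixpoint, start Z0 = {Recv, Crit, Sync, Req}, keep only states in Sat with some successor in Z. Z1 = {Recv, Sync, Req}; fixed.
Sat(EG (~busy & ~start)) = {Recv, Sync, Req}

{Recv, Sync, Req}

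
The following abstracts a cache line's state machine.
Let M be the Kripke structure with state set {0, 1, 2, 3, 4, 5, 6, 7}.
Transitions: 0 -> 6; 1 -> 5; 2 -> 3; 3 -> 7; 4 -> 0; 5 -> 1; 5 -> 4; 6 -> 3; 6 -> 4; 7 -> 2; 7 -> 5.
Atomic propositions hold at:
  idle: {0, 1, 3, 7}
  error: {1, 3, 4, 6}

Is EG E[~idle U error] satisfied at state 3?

No

Sat(~idle) = {2, 4, 5, 6}
E[~idle U error]: least fixpoint, start Z0 = Sat(error) = {1, 3, 4, 6}, add states in Sat(~idle) with some successor in Z. Z1 = {1, 2, 3, 4, 5, 6}; fixed.
Sat(E[~idle U error]) = {1, 2, 3, 4, 5, 6}
EG E[~idle U error]: greatest fixpoint, start Z0 = {1, 2, 3, 4, 5, 6}, keep only states in Sat with some successor in Z. Z1 = {1, 2, 5, 6}; Z2 = {1, 5}; fixed.
Sat(EG E[~idle U error]) = {1, 5}
3 ∉ Sat(EG E[~idle U error]) = {1, 5}, so the formula does not hold at 3.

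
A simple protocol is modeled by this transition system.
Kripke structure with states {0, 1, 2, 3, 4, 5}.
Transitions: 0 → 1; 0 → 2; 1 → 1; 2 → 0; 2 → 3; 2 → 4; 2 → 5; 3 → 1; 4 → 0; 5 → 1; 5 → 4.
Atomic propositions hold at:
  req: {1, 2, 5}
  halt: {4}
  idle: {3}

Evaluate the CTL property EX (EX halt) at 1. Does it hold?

Sat(EX halt) = {s : some successor in {4}} = {2, 5}
Sat(EX (EX halt)) = {s : some successor in {2, 5}} = {0, 2}
1 ∉ Sat(EX (EX halt)) = {0, 2}, so the formula does not hold at 1.

No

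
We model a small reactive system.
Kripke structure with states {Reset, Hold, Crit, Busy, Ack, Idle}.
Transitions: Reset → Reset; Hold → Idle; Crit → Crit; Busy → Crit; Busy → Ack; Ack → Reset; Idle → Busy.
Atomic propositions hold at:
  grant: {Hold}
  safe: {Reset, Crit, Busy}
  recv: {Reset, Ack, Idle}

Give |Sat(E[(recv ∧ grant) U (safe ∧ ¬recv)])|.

2

Sat(recv ∧ grant) = ∅
Sat(¬recv) = {Hold, Crit, Busy}
Sat(safe ∧ ¬recv) = {Crit, Busy}
E[(recv ∧ grant) U (safe ∧ ¬recv)]: least fixpoint, start Z0 = Sat((safe ∧ ¬recv)) = {Crit, Busy}, add states in Sat(recv ∧ grant) with some successor in Z. Already a fixed point.
Sat(E[(recv ∧ grant) U (safe ∧ ¬recv)]) = {Crit, Busy}
|Sat(E[(recv ∧ grant) U (safe ∧ ¬recv)])| = |{Crit, Busy}| = 2.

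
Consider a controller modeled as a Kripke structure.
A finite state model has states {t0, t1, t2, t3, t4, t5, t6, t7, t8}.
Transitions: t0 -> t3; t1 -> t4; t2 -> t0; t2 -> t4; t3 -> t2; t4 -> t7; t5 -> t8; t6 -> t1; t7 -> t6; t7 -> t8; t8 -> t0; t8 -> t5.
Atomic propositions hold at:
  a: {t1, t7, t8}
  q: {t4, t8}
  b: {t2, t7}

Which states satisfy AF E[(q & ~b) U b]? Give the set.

Sat(~b) = {t0, t1, t3, t4, t5, t6, t8}
Sat(q & ~b) = {t4, t8}
E[(q & ~b) U b]: least fixpoint, start Z0 = Sat(b) = {t2, t7}, add states in Sat(q & ~b) with some successor in Z. Z1 = {t2, t4, t7}; fixed.
Sat(E[(q & ~b) U b]) = {t2, t4, t7}
AF E[(q & ~b) U b]: least fixpoint, start Z0 = {t2, t4, t7}, add states with every successor in Z. Z1 = {t1, t2, t3, t4, t7}; Z2 = {t0, t1, t2, t3, t4, t6, t7}; fixed.
Sat(AF E[(q & ~b) U b]) = {t0, t1, t2, t3, t4, t6, t7}

{t0, t1, t2, t3, t4, t6, t7}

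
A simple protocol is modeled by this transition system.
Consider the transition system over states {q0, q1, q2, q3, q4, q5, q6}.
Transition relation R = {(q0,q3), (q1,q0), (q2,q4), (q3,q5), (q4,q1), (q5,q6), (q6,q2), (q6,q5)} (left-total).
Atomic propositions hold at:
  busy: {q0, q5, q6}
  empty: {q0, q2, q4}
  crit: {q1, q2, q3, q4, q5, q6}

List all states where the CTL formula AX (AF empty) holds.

{q1, q2, q4}

AF empty: least fixpoint, start Z0 = {q0, q2, q4}, add states with every successor in Z. Z1 = {q0, q1, q2, q4}; fixed.
Sat(AF empty) = {q0, q1, q2, q4}
Sat(AX (AF empty)) = {s : every successor in {q0, q1, q2, q4}} = {q1, q2, q4}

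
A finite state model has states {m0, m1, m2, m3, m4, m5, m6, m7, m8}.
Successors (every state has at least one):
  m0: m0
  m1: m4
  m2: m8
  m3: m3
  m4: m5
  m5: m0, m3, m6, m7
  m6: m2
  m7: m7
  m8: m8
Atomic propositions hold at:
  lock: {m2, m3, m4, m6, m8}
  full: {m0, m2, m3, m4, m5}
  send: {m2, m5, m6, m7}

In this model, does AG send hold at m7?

AG send: greatest fixpoint, start Z0 = {m2, m5, m6, m7}, keep only states in Sat with every successor in Z. Z1 = {m6, m7}; Z2 = {m7}; fixed.
Sat(AG send) = {m7}
m7 ∈ Sat(AG send) = {m7}, so the formula holds at m7.

Yes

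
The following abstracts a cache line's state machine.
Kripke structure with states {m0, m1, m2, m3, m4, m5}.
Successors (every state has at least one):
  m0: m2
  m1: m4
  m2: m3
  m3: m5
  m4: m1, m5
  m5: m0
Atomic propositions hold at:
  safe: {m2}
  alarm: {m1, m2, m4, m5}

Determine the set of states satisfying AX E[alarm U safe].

E[alarm U safe]: least fixpoint, start Z0 = Sat(safe) = {m2}, add states in Sat(alarm) with some successor in Z. Already a fixed point.
Sat(E[alarm U safe]) = {m2}
Sat(AX E[alarm U safe]) = {s : every successor in {m2}} = {m0}

{m0}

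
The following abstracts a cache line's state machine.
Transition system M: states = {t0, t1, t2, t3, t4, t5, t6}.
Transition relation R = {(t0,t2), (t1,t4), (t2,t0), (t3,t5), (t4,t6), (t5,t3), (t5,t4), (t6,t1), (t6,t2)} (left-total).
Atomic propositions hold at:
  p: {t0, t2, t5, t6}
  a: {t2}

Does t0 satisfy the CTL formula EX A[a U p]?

A[a U p]: least fixpoint, start Z0 = Sat(p) = {t0, t2, t5, t6}, add states in Sat(a) with every successor in Z. Already a fixed point.
Sat(A[a U p]) = {t0, t2, t5, t6}
Sat(EX A[a U p]) = {s : some successor in {t0, t2, t5, t6}} = {t0, t2, t3, t4, t6}
t0 ∈ Sat(EX A[a U p]) = {t0, t2, t3, t4, t6}, so the formula holds at t0.

Yes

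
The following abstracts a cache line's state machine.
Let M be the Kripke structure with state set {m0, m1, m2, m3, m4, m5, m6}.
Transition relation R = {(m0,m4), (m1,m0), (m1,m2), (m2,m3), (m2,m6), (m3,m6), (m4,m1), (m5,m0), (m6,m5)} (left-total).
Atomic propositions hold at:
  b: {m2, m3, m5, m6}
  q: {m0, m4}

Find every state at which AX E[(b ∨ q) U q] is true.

{m0, m1, m2, m3, m5, m6}

Sat(b ∨ q) = {m0, m2, m3, m4, m5, m6}
E[(b ∨ q) U q]: least fixpoint, start Z0 = Sat(q) = {m0, m4}, add states in Sat(b ∨ q) with some successor in Z. Z1 = {m0, m4, m5}; Z2 = {m0, m4, m5, m6}; Z3 = {m0, m2, m3, m4, m5, m6}; fixed.
Sat(E[(b ∨ q) U q]) = {m0, m2, m3, m4, m5, m6}
Sat(AX E[(b ∨ q) U q]) = {s : every successor in {m0, m2, m3, m4, m5, m6}} = {m0, m1, m2, m3, m5, m6}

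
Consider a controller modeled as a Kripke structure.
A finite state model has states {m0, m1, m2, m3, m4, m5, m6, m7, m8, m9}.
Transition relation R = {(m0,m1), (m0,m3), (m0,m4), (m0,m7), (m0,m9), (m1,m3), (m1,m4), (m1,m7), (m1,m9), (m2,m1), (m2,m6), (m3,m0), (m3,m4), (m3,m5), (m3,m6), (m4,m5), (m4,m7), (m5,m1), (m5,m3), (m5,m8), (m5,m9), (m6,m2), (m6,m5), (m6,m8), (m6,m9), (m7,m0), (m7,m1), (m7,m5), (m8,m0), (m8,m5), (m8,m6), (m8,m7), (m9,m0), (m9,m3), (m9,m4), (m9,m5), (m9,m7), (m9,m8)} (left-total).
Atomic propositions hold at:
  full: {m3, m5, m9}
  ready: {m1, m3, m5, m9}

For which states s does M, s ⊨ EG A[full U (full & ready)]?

Sat(full & ready) = {m3, m5, m9}
A[full U (full & ready)]: least fixpoint, start Z0 = Sat((full & ready)) = {m3, m5, m9}, add states in Sat(full) with every successor in Z. Already a fixed point.
Sat(A[full U (full & ready)]) = {m3, m5, m9}
EG A[full U (full & ready)]: greatest fixpoint, start Z0 = {m3, m5, m9}, keep only states in Sat with some successor in Z. Already a fixed point.
Sat(EG A[full U (full & ready)]) = {m3, m5, m9}

{m3, m5, m9}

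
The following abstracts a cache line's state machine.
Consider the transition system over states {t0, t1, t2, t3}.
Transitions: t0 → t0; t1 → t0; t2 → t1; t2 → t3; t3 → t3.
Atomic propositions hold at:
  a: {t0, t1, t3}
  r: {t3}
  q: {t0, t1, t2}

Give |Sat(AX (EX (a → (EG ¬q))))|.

Sat(¬q) = {t3}
EG ¬q: greatest fixpoint, start Z0 = {t3}, keep only states in Sat with some successor in Z. Already a fixed point.
Sat(EG ¬q) = {t3}
Sat(a → (EG ¬q)) = {t2, t3}
Sat(EX (a → (EG ¬q))) = {s : some successor in {t2, t3}} = {t2, t3}
Sat(AX (EX (a → (EG ¬q)))) = {s : every successor in {t2, t3}} = {t3}
|Sat(AX (EX (a → (EG ¬q))))| = |{t3}| = 1.

1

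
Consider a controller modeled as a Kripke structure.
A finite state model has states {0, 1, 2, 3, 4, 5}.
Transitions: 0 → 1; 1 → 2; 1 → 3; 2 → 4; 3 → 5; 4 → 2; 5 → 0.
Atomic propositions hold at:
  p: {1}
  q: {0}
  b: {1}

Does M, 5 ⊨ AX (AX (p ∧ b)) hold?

Yes

Sat(p ∧ b) = {1}
Sat(AX (p ∧ b)) = {s : every successor in {1}} = {0}
Sat(AX (AX (p ∧ b))) = {s : every successor in {0}} = {5}
5 ∈ Sat(AX (AX (p ∧ b))) = {5}, so the formula holds at 5.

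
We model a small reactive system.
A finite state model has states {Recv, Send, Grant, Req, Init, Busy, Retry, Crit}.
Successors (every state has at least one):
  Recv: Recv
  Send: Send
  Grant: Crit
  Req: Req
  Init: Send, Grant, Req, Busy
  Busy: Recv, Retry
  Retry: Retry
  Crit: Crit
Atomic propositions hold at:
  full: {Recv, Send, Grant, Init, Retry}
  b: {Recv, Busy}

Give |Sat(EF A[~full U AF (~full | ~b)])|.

Sat(~full) = {Req, Busy, Crit}
Sat(~b) = {Send, Grant, Req, Init, Retry, Crit}
Sat(~full | ~b) = {Send, Grant, Req, Init, Busy, Retry, Crit}
AF (~full | ~b): least fixpoint, start Z0 = {Send, Grant, Req, Init, Busy, Retry, Crit}, add states with every successor in Z. Already a fixed point.
Sat(AF (~full | ~b)) = {Send, Grant, Req, Init, Busy, Retry, Crit}
A[~full U AF (~full | ~b)]: least fixpoint, start Z0 = Sat(AF (~full | ~b)) = {Send, Grant, Req, Init, Busy, Retry, Crit}, add states in Sat(~full) with every successor in Z. Already a fixed point.
Sat(A[~full U AF (~full | ~b)]) = {Send, Grant, Req, Init, Busy, Retry, Crit}
EF A[~full U AF (~full | ~b)]: least fixpoint, start Z0 = {Send, Grant, Req, Init, Busy, Retry, Crit}, add states with some successor in Z. Already a fixed point.
Sat(EF A[~full U AF (~full | ~b)]) = {Send, Grant, Req, Init, Busy, Retry, Crit}
|Sat(EF A[~full U AF (~full | ~b)])| = |{Send, Grant, Req, Init, Busy, Retry, Crit}| = 7.

7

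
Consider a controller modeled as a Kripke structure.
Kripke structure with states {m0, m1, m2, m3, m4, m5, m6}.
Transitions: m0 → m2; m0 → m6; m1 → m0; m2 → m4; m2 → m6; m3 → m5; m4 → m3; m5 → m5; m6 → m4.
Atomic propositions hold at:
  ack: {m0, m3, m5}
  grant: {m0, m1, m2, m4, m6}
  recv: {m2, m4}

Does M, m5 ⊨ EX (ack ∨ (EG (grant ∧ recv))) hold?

Yes

Sat(grant ∧ recv) = {m2, m4}
EG (grant ∧ recv): greatest fixpoint, start Z0 = {m2, m4}, keep only states in Sat with some successor in Z. Z1 = {m2}; Z2 = ∅; fixed.
Sat(EG (grant ∧ recv)) = ∅
Sat(ack ∨ (EG (grant ∧ recv))) = {m0, m3, m5}
Sat(EX (ack ∨ (EG (grant ∧ recv)))) = {s : some successor in {m0, m3, m5}} = {m1, m3, m4, m5}
m5 ∈ Sat(EX (ack ∨ (EG (grant ∧ recv)))) = {m1, m3, m4, m5}, so the formula holds at m5.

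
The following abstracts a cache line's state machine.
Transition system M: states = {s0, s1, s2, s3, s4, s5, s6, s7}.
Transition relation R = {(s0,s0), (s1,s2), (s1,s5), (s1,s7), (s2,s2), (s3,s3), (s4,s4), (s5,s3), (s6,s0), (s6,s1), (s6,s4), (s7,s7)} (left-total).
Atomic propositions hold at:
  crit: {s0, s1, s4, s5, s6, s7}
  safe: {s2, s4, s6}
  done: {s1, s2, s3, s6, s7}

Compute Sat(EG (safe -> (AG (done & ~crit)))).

Sat(~crit) = {s2, s3}
Sat(done & ~crit) = {s2, s3}
AG (done & ~crit): greatest fixpoint, start Z0 = {s2, s3}, keep only states in Sat with every successor in Z. Already a fixed point.
Sat(AG (done & ~crit)) = {s2, s3}
Sat(safe -> (AG (done & ~crit))) = {s0, s1, s2, s3, s5, s7}
EG (safe -> (AG (done & ~crit))): greatest fixpoint, start Z0 = {s0, s1, s2, s3, s5, s7}, keep only states in Sat with some successor in Z. Already a fixed point.
Sat(EG (safe -> (AG (done & ~crit)))) = {s0, s1, s2, s3, s5, s7}

{s0, s1, s2, s3, s5, s7}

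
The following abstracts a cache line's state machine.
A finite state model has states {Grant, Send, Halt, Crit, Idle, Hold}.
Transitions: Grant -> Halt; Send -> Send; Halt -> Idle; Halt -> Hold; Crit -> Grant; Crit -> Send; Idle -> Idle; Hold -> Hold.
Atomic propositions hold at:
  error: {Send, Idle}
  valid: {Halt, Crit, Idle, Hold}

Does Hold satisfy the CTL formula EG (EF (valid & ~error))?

Sat(~error) = {Grant, Halt, Crit, Hold}
Sat(valid & ~error) = {Halt, Crit, Hold}
EF (valid & ~error): least fixpoint, start Z0 = {Halt, Crit, Hold}, add states with some successor in Z. Z1 = {Grant, Halt, Crit, Hold}; fixed.
Sat(EF (valid & ~error)) = {Grant, Halt, Crit, Hold}
EG (EF (valid & ~error)): greatest fixpoint, start Z0 = {Grant, Halt, Crit, Hold}, keep only states in Sat with some successor in Z. Already a fixed point.
Sat(EG (EF (valid & ~error))) = {Grant, Halt, Crit, Hold}
Hold ∈ Sat(EG (EF (valid & ~error))) = {Grant, Halt, Crit, Hold}, so the formula holds at Hold.

Yes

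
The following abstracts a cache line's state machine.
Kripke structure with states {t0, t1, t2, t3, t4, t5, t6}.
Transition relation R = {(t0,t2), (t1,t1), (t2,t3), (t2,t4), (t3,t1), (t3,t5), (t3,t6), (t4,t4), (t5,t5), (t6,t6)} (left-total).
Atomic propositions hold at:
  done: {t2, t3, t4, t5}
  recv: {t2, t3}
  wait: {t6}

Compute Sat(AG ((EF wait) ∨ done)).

EF wait: least fixpoint, start Z0 = {t6}, add states with some successor in Z. Z1 = {t3, t6}; Z2 = {t2, t3, t6}; Z3 = {t0, t2, t3, t6}; fixed.
Sat(EF wait) = {t0, t2, t3, t6}
Sat((EF wait) ∨ done) = {t0, t2, t3, t4, t5, t6}
AG ((EF wait) ∨ done): greatest fixpoint, start Z0 = {t0, t2, t3, t4, t5, t6}, keep only states in Sat with every successor in Z. Z1 = {t0, t2, t4, t5, t6}; Z2 = {t0, t4, t5, t6}; Z3 = {t4, t5, t6}; fixed.
Sat(AG ((EF wait) ∨ done)) = {t4, t5, t6}

{t4, t5, t6}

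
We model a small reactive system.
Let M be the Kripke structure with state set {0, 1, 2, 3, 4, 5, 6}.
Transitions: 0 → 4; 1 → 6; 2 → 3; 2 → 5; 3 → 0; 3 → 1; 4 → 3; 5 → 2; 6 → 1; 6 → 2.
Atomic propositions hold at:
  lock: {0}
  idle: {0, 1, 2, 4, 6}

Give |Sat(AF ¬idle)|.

Sat(¬idle) = {3, 5}
AF ¬idle: least fixpoint, start Z0 = {3, 5}, add states with every successor in Z. Z1 = {2, 3, 4, 5}; Z2 = {0, 2, 3, 4, 5}; fixed.
Sat(AF ¬idle) = {0, 2, 3, 4, 5}
|Sat(AF ¬idle)| = |{0, 2, 3, 4, 5}| = 5.

5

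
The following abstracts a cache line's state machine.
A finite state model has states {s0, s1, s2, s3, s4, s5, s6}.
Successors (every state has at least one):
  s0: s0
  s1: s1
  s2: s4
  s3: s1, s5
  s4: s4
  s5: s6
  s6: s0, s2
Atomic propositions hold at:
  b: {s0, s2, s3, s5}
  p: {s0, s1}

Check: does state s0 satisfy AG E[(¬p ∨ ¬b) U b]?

Yes

Sat(¬p) = {s2, s3, s4, s5, s6}
Sat(¬b) = {s1, s4, s6}
Sat(¬p ∨ ¬b) = {s1, s2, s3, s4, s5, s6}
E[(¬p ∨ ¬b) U b]: least fixpoint, start Z0 = Sat(b) = {s0, s2, s3, s5}, add states in Sat(¬p ∨ ¬b) with some successor in Z. Z1 = {s0, s2, s3, s5, s6}; fixed.
Sat(E[(¬p ∨ ¬b) U b]) = {s0, s2, s3, s5, s6}
AG E[(¬p ∨ ¬b) U b]: greatest fixpoint, start Z0 = {s0, s2, s3, s5, s6}, keep only states in Sat with every successor in Z. Z1 = {s0, s5, s6}; Z2 = {s0, s5}; Z3 = {s0}; fixed.
Sat(AG E[(¬p ∨ ¬b) U b]) = {s0}
s0 ∈ Sat(AG E[(¬p ∨ ¬b) U b]) = {s0}, so the formula holds at s0.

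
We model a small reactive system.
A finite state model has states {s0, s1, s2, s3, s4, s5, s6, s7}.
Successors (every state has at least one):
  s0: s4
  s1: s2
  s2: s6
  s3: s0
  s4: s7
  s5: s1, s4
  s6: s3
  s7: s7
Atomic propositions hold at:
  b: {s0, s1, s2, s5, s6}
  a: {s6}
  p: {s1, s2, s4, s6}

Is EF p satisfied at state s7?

EF p: least fixpoint, start Z0 = {s1, s2, s4, s6}, add states with some successor in Z. Z1 = {s0, s1, s2, s4, s5, s6}; Z2 = {s0, s1, s2, s3, s4, s5, s6}; fixed.
Sat(EF p) = {s0, s1, s2, s3, s4, s5, s6}
s7 ∉ Sat(EF p) = {s0, s1, s2, s3, s4, s5, s6}, so the formula does not hold at s7.

No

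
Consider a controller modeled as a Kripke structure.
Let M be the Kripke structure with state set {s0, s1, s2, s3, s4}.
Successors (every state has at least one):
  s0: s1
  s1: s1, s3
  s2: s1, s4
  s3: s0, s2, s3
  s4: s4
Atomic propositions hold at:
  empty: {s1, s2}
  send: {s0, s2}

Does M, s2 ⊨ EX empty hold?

Sat(EX empty) = {s : some successor in {s1, s2}} = {s0, s1, s2, s3}
s2 ∈ Sat(EX empty) = {s0, s1, s2, s3}, so the formula holds at s2.

Yes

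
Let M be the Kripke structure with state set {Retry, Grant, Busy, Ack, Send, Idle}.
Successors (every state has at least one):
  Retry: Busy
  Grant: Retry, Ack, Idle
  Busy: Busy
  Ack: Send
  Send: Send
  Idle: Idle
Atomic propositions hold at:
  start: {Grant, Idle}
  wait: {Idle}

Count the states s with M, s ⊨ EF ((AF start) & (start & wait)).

2

AF start: least fixpoint, start Z0 = {Grant, Idle}, add states with every successor in Z. Already a fixed point.
Sat(AF start) = {Grant, Idle}
Sat(start & wait) = {Idle}
Sat((AF start) & (start & wait)) = {Idle}
EF ((AF start) & (start & wait)): least fixpoint, start Z0 = {Idle}, add states with some successor in Z. Z1 = {Grant, Idle}; fixed.
Sat(EF ((AF start) & (start & wait))) = {Grant, Idle}
|Sat(EF ((AF start) & (start & wait)))| = |{Grant, Idle}| = 2.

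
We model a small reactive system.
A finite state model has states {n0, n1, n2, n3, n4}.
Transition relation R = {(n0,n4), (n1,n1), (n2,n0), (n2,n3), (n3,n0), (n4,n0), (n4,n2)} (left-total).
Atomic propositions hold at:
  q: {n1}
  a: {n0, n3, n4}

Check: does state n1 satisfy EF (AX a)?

Sat(AX a) = {s : every successor in {n0, n3, n4}} = {n0, n2, n3}
EF (AX a): least fixpoint, start Z0 = {n0, n2, n3}, add states with some successor in Z. Z1 = {n0, n2, n3, n4}; fixed.
Sat(EF (AX a)) = {n0, n2, n3, n4}
n1 ∉ Sat(EF (AX a)) = {n0, n2, n3, n4}, so the formula does not hold at n1.

No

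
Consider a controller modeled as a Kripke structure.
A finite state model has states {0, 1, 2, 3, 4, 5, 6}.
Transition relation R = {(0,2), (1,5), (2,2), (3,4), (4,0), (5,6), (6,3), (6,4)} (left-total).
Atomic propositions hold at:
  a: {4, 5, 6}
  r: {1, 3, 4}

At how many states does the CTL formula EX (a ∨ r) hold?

Sat(a ∨ r) = {1, 3, 4, 5, 6}
Sat(EX (a ∨ r)) = {s : some successor in {1, 3, 4, 5, 6}} = {1, 3, 5, 6}
|Sat(EX (a ∨ r))| = |{1, 3, 5, 6}| = 4.

4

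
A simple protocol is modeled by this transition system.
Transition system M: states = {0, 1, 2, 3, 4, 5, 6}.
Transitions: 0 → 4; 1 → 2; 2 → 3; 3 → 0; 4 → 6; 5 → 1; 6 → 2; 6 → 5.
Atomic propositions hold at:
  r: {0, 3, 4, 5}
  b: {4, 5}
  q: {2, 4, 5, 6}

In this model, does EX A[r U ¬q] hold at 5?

Yes

Sat(¬q) = {0, 1, 3}
A[r U ¬q]: least fixpoint, start Z0 = Sat(¬q) = {0, 1, 3}, add states in Sat(r) with every successor in Z. Z1 = {0, 1, 3, 5}; fixed.
Sat(A[r U ¬q]) = {0, 1, 3, 5}
Sat(EX A[r U ¬q]) = {s : some successor in {0, 1, 3, 5}} = {2, 3, 5, 6}
5 ∈ Sat(EX A[r U ¬q]) = {2, 3, 5, 6}, so the formula holds at 5.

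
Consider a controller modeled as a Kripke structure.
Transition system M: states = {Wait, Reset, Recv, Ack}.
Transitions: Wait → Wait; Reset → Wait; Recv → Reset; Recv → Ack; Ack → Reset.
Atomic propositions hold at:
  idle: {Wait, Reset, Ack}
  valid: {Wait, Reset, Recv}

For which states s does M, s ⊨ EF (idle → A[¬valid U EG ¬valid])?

Sat(¬valid) = {Ack}
EG ¬valid: greatest fixpoint, start Z0 = {Ack}, keep only states in Sat with some successor in Z. Z1 = ∅; fixed.
Sat(EG ¬valid) = ∅
A[¬valid U EG ¬valid]: least fixpoint, start Z0 = Sat(EG ¬valid) = ∅, add states in Sat(¬valid) with every successor in Z. Already a fixed point.
Sat(A[¬valid U EG ¬valid]) = ∅
Sat(idle → A[¬valid U EG ¬valid]) = {Recv}
EF (idle → A[¬valid U EG ¬valid]): least fixpoint, start Z0 = {Recv}, add states with some successor in Z. Already a fixed point.
Sat(EF (idle → A[¬valid U EG ¬valid])) = {Recv}

{Recv}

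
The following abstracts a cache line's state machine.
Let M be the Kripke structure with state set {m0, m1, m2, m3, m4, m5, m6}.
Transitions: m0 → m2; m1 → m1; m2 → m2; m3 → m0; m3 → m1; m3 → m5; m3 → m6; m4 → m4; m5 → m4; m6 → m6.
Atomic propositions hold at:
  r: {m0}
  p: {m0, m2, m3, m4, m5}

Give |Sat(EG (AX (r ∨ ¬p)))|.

Sat(¬p) = {m1, m6}
Sat(r ∨ ¬p) = {m0, m1, m6}
Sat(AX (r ∨ ¬p)) = {s : every successor in {m0, m1, m6}} = {m1, m6}
EG (AX (r ∨ ¬p)): greatest fixpoint, start Z0 = {m1, m6}, keep only states in Sat with some successor in Z. Already a fixed point.
Sat(EG (AX (r ∨ ¬p))) = {m1, m6}
|Sat(EG (AX (r ∨ ¬p)))| = |{m1, m6}| = 2.

2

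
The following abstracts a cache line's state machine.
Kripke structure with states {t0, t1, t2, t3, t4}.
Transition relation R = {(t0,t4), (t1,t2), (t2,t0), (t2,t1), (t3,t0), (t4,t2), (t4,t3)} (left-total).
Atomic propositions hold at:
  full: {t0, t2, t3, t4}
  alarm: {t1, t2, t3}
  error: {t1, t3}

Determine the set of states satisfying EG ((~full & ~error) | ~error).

{t0, t2, t4}

Sat(~full) = {t1}
Sat(~error) = {t0, t2, t4}
Sat(~full & ~error) = ∅
Sat((~full & ~error) | ~error) = {t0, t2, t4}
EG ((~full & ~error) | ~error): greatest fixpoint, start Z0 = {t0, t2, t4}, keep only states in Sat with some successor in Z. Already a fixed point.
Sat(EG ((~full & ~error) | ~error)) = {t0, t2, t4}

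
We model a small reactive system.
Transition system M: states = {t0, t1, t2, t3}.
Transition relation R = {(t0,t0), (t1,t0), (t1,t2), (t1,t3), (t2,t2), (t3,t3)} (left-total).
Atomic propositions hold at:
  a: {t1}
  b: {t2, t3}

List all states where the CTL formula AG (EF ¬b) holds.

Sat(¬b) = {t0, t1}
EF ¬b: least fixpoint, start Z0 = {t0, t1}, add states with some successor in Z. Already a fixed point.
Sat(EF ¬b) = {t0, t1}
AG (EF ¬b): greatest fixpoint, start Z0 = {t0, t1}, keep only states in Sat with every successor in Z. Z1 = {t0}; fixed.
Sat(AG (EF ¬b)) = {t0}

{t0}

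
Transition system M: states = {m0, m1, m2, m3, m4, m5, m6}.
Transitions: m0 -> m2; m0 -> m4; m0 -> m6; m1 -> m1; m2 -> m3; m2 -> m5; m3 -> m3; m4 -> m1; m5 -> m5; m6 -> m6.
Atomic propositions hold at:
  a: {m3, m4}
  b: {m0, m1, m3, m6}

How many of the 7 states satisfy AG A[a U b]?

A[a U b]: least fixpoint, start Z0 = Sat(b) = {m0, m1, m3, m6}, add states in Sat(a) with every successor in Z. Z1 = {m0, m1, m3, m4, m6}; fixed.
Sat(A[a U b]) = {m0, m1, m3, m4, m6}
AG A[a U b]: greatest fixpoint, start Z0 = {m0, m1, m3, m4, m6}, keep only states in Sat with every successor in Z. Z1 = {m1, m3, m4, m6}; fixed.
Sat(AG A[a U b]) = {m1, m3, m4, m6}
|Sat(AG A[a U b])| = |{m1, m3, m4, m6}| = 4.

4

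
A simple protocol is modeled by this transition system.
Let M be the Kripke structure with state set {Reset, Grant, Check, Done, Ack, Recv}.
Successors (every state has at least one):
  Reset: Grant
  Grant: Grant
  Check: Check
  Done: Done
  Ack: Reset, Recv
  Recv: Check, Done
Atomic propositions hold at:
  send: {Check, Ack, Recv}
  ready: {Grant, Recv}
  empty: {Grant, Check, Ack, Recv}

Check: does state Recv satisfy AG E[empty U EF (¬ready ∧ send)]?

No

Sat(¬ready) = {Reset, Check, Done, Ack}
Sat(¬ready ∧ send) = {Check, Ack}
EF (¬ready ∧ send): least fixpoint, start Z0 = {Check, Ack}, add states with some successor in Z. Z1 = {Check, Ack, Recv}; fixed.
Sat(EF (¬ready ∧ send)) = {Check, Ack, Recv}
E[empty U EF (¬ready ∧ send)]: least fixpoint, start Z0 = Sat(EF (¬ready ∧ send)) = {Check, Ack, Recv}, add states in Sat(empty) with some successor in Z. Already a fixed point.
Sat(E[empty U EF (¬ready ∧ send)]) = {Check, Ack, Recv}
AG E[empty U EF (¬ready ∧ send)]: greatest fixpoint, start Z0 = {Check, Ack, Recv}, keep only states in Sat with every successor in Z. Z1 = {Check}; fixed.
Sat(AG E[empty U EF (¬ready ∧ send)]) = {Check}
Recv ∉ Sat(AG E[empty U EF (¬ready ∧ send)]) = {Check}, so the formula does not hold at Recv.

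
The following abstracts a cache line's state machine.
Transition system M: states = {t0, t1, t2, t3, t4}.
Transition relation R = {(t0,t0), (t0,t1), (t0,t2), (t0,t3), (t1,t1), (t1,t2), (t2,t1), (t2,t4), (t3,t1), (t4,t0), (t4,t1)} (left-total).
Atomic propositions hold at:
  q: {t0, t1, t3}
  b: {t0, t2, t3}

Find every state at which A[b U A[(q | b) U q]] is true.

Sat(q | b) = {t0, t1, t2, t3}
A[(q | b) U q]: least fixpoint, start Z0 = Sat(q) = {t0, t1, t3}, add states in Sat(q | b) with every successor in Z. Already a fixed point.
Sat(A[(q | b) U q]) = {t0, t1, t3}
A[b U A[(q | b) U q]]: least fixpoint, start Z0 = Sat(A[(q | b) U q]) = {t0, t1, t3}, add states in Sat(b) with every successor in Z. Already a fixed point.
Sat(A[b U A[(q | b) U q]]) = {t0, t1, t3}

{t0, t1, t3}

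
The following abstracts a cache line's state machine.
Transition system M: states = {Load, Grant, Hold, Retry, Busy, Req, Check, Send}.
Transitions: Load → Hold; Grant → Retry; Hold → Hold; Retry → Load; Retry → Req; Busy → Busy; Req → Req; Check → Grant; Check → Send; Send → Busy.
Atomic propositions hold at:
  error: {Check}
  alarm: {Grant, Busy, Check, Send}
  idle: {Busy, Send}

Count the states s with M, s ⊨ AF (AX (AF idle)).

AF idle: least fixpoint, start Z0 = {Busy, Send}, add states with every successor in Z. Already a fixed point.
Sat(AF idle) = {Busy, Send}
Sat(AX (AF idle)) = {s : every successor in {Busy, Send}} = {Busy, Send}
AF (AX (AF idle)): least fixpoint, start Z0 = {Busy, Send}, add states with every successor in Z. Already a fixed point.
Sat(AF (AX (AF idle))) = {Busy, Send}
|Sat(AF (AX (AF idle)))| = |{Busy, Send}| = 2.

2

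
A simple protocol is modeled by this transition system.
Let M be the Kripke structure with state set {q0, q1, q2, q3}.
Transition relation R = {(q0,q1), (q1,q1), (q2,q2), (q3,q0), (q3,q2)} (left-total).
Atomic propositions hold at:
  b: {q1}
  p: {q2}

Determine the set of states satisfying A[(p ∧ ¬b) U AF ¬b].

Sat(¬b) = {q0, q2, q3}
Sat(p ∧ ¬b) = {q2}
AF ¬b: least fixpoint, start Z0 = {q0, q2, q3}, add states with every successor in Z. Already a fixed point.
Sat(AF ¬b) = {q0, q2, q3}
A[(p ∧ ¬b) U AF ¬b]: least fixpoint, start Z0 = Sat(AF ¬b) = {q0, q2, q3}, add states in Sat(p ∧ ¬b) with every successor in Z. Already a fixed point.
Sat(A[(p ∧ ¬b) U AF ¬b]) = {q0, q2, q3}

{q0, q2, q3}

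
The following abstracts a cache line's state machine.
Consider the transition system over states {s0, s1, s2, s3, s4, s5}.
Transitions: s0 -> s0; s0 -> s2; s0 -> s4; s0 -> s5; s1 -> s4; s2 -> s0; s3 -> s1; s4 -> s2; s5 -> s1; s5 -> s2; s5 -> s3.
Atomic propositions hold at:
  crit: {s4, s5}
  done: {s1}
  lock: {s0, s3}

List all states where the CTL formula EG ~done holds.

Sat(~done) = {s0, s2, s3, s4, s5}
EG ~done: greatest fixpoint, start Z0 = {s0, s2, s3, s4, s5}, keep only states in Sat with some successor in Z. Z1 = {s0, s2, s4, s5}; fixed.
Sat(EG ~done) = {s0, s2, s4, s5}

{s0, s2, s4, s5}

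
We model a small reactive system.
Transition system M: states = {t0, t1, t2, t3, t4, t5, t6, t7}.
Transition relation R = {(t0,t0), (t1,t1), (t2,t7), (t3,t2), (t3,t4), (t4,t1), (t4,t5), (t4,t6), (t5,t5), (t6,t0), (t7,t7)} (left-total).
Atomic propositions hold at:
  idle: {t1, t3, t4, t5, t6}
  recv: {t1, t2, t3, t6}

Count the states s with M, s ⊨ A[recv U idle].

A[recv U idle]: least fixpoint, start Z0 = Sat(idle) = {t1, t3, t4, t5, t6}, add states in Sat(recv) with every successor in Z. Already a fixed point.
Sat(A[recv U idle]) = {t1, t3, t4, t5, t6}
|Sat(A[recv U idle])| = |{t1, t3, t4, t5, t6}| = 5.

5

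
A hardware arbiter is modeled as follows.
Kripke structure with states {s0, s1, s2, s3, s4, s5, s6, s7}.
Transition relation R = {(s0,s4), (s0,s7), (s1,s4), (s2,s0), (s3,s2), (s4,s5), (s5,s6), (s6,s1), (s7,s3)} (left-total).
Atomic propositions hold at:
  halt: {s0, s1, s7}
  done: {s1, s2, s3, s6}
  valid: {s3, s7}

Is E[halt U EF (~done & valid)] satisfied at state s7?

Yes

Sat(~done) = {s0, s4, s5, s7}
Sat(~done & valid) = {s7}
EF (~done & valid): least fixpoint, start Z0 = {s7}, add states with some successor in Z. Z1 = {s0, s7}; Z2 = {s0, s2, s7}; Z3 = {s0, s2, s3, s7}; fixed.
Sat(EF (~done & valid)) = {s0, s2, s3, s7}
E[halt U EF (~done & valid)]: least fixpoint, start Z0 = Sat(EF (~done & valid)) = {s0, s2, s3, s7}, add states in Sat(halt) with some successor in Z. Already a fixed point.
Sat(E[halt U EF (~done & valid)]) = {s0, s2, s3, s7}
s7 ∈ Sat(E[halt U EF (~done & valid)]) = {s0, s2, s3, s7}, so the formula holds at s7.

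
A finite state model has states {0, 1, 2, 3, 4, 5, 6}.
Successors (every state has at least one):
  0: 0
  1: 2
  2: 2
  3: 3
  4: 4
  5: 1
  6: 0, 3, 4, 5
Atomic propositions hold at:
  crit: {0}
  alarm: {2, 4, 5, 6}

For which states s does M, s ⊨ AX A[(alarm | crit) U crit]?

Sat(alarm | crit) = {0, 2, 4, 5, 6}
A[(alarm | crit) U crit]: least fixpoint, start Z0 = Sat(crit) = {0}, add states in Sat(alarm | crit) with every successor in Z. Already a fixed point.
Sat(A[(alarm | crit) U crit]) = {0}
Sat(AX A[(alarm | crit) U crit]) = {s : every successor in {0}} = {0}

{0}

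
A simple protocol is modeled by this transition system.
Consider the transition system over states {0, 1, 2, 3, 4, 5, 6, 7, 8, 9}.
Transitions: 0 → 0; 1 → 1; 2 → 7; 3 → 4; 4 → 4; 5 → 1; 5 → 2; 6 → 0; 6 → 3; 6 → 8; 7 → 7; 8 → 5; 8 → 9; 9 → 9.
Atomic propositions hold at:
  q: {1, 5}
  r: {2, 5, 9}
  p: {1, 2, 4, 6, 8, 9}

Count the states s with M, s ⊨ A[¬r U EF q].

4

Sat(¬r) = {0, 1, 3, 4, 6, 7, 8}
EF q: least fixpoint, start Z0 = {1, 5}, add states with some successor in Z. Z1 = {1, 5, 8}; Z2 = {1, 5, 6, 8}; fixed.
Sat(EF q) = {1, 5, 6, 8}
A[¬r U EF q]: least fixpoint, start Z0 = Sat(EF q) = {1, 5, 6, 8}, add states in Sat(¬r) with every successor in Z. Already a fixed point.
Sat(A[¬r U EF q]) = {1, 5, 6, 8}
|Sat(A[¬r U EF q])| = |{1, 5, 6, 8}| = 4.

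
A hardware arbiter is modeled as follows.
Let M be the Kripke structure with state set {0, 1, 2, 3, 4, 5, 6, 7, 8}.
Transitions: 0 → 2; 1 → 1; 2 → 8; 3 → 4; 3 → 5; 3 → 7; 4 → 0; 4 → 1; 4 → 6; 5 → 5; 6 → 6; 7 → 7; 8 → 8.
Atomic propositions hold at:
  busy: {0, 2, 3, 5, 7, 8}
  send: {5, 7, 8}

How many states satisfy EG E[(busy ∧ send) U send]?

3

Sat(busy ∧ send) = {5, 7, 8}
E[(busy ∧ send) U send]: least fixpoint, start Z0 = Sat(send) = {5, 7, 8}, add states in Sat(busy ∧ send) with some successor in Z. Already a fixed point.
Sat(E[(busy ∧ send) U send]) = {5, 7, 8}
EG E[(busy ∧ send) U send]: greatest fixpoint, start Z0 = {5, 7, 8}, keep only states in Sat with some successor in Z. Already a fixed point.
Sat(EG E[(busy ∧ send) U send]) = {5, 7, 8}
|Sat(EG E[(busy ∧ send) U send])| = |{5, 7, 8}| = 3.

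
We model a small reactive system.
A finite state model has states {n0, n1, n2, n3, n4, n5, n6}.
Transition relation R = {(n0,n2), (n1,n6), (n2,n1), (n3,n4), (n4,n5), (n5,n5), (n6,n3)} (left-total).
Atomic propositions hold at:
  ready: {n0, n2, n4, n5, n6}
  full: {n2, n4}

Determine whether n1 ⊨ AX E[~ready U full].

Sat(~ready) = {n1, n3}
E[~ready U full]: least fixpoint, start Z0 = Sat(full) = {n2, n4}, add states in Sat(~ready) with some successor in Z. Z1 = {n2, n3, n4}; fixed.
Sat(E[~ready U full]) = {n2, n3, n4}
Sat(AX E[~ready U full]) = {s : every successor in {n2, n3, n4}} = {n0, n3, n6}
n1 ∉ Sat(AX E[~ready U full]) = {n0, n3, n6}, so the formula does not hold at n1.

No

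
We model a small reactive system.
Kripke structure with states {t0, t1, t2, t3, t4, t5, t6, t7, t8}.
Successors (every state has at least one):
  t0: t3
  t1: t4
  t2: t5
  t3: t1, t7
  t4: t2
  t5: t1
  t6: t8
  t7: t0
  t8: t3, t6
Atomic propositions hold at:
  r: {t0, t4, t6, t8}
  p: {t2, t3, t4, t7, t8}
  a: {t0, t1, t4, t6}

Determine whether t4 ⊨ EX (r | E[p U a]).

No

E[p U a]: least fixpoint, start Z0 = Sat(a) = {t0, t1, t4, t6}, add states in Sat(p) with some successor in Z. Z1 = {t0, t1, t3, t4, t6, t7, t8}; fixed.
Sat(E[p U a]) = {t0, t1, t3, t4, t6, t7, t8}
Sat(r | E[p U a]) = {t0, t1, t3, t4, t6, t7, t8}
Sat(EX (r | E[p U a])) = {s : some successor in {t0, t1, t3, t4, t6, t7, t8}} = {t0, t1, t3, t5, t6, t7, t8}
t4 ∉ Sat(EX (r | E[p U a])) = {t0, t1, t3, t5, t6, t7, t8}, so the formula does not hold at t4.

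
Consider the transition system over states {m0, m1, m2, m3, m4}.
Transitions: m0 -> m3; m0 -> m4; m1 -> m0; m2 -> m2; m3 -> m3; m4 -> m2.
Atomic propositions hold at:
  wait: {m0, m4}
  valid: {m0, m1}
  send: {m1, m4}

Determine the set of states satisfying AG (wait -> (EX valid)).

{m2, m3}

Sat(EX valid) = {s : some successor in {m0, m1}} = {m1}
Sat(wait -> (EX valid)) = {m1, m2, m3}
AG (wait -> (EX valid)): greatest fixpoint, start Z0 = {m1, m2, m3}, keep only states in Sat with every successor in Z. Z1 = {m2, m3}; fixed.
Sat(AG (wait -> (EX valid))) = {m2, m3}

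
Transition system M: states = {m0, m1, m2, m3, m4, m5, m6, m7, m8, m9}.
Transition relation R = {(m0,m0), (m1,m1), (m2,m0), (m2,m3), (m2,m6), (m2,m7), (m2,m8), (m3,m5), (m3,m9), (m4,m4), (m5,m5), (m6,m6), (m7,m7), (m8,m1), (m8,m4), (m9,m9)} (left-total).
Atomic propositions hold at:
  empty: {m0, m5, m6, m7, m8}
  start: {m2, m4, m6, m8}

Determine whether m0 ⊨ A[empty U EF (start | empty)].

Yes

Sat(start | empty) = {m0, m2, m4, m5, m6, m7, m8}
EF (start | empty): least fixpoint, start Z0 = {m0, m2, m4, m5, m6, m7, m8}, add states with some successor in Z. Z1 = {m0, m2, m3, m4, m5, m6, m7, m8}; fixed.
Sat(EF (start | empty)) = {m0, m2, m3, m4, m5, m6, m7, m8}
A[empty U EF (start | empty)]: least fixpoint, start Z0 = Sat(EF (start | empty)) = {m0, m2, m3, m4, m5, m6, m7, m8}, add states in Sat(empty) with every successor in Z. Already a fixed point.
Sat(A[empty U EF (start | empty)]) = {m0, m2, m3, m4, m5, m6, m7, m8}
m0 ∈ Sat(A[empty U EF (start | empty)]) = {m0, m2, m3, m4, m5, m6, m7, m8}, so the formula holds at m0.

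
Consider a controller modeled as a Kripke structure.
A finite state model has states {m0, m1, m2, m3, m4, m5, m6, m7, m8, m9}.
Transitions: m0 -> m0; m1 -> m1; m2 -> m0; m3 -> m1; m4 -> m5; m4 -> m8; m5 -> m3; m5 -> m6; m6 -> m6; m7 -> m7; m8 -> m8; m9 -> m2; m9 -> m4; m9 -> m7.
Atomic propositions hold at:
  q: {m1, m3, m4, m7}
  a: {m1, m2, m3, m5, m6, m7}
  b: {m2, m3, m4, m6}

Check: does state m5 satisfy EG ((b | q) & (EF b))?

No

Sat(b | q) = {m1, m2, m3, m4, m6, m7}
EF b: least fixpoint, start Z0 = {m2, m3, m4, m6}, add states with some successor in Z. Z1 = {m2, m3, m4, m5, m6, m9}; fixed.
Sat(EF b) = {m2, m3, m4, m5, m6, m9}
Sat((b | q) & (EF b)) = {m2, m3, m4, m6}
EG ((b | q) & (EF b)): greatest fixpoint, start Z0 = {m2, m3, m4, m6}, keep only states in Sat with some successor in Z. Z1 = {m6}; fixed.
Sat(EG ((b | q) & (EF b))) = {m6}
m5 ∉ Sat(EG ((b | q) & (EF b))) = {m6}, so the formula does not hold at m5.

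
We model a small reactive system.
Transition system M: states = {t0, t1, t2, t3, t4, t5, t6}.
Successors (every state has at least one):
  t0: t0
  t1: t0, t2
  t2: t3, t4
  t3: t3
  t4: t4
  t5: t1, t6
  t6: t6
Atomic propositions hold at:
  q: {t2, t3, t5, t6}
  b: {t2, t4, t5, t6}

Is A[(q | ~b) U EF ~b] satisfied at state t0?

Yes

Sat(~b) = {t0, t1, t3}
Sat(q | ~b) = {t0, t1, t2, t3, t5, t6}
EF ~b: least fixpoint, start Z0 = {t0, t1, t3}, add states with some successor in Z. Z1 = {t0, t1, t2, t3, t5}; fixed.
Sat(EF ~b) = {t0, t1, t2, t3, t5}
A[(q | ~b) U EF ~b]: least fixpoint, start Z0 = Sat(EF ~b) = {t0, t1, t2, t3, t5}, add states in Sat(q | ~b) with every successor in Z. Already a fixed point.
Sat(A[(q | ~b) U EF ~b]) = {t0, t1, t2, t3, t5}
t0 ∈ Sat(A[(q | ~b) U EF ~b]) = {t0, t1, t2, t3, t5}, so the formula holds at t0.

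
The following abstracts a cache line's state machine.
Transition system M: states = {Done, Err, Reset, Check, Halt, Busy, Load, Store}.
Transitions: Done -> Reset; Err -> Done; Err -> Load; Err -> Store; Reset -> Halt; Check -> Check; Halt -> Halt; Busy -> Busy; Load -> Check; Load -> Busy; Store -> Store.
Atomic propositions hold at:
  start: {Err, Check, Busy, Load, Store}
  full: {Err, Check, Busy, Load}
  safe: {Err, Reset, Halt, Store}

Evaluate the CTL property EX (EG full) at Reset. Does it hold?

EG full: greatest fixpoint, start Z0 = {Err, Check, Busy, Load}, keep only states in Sat with some successor in Z. Already a fixed point.
Sat(EG full) = {Err, Check, Busy, Load}
Sat(EX (EG full)) = {s : some successor in {Err, Check, Busy, Load}} = {Err, Check, Busy, Load}
Reset ∉ Sat(EX (EG full)) = {Err, Check, Busy, Load}, so the formula does not hold at Reset.

No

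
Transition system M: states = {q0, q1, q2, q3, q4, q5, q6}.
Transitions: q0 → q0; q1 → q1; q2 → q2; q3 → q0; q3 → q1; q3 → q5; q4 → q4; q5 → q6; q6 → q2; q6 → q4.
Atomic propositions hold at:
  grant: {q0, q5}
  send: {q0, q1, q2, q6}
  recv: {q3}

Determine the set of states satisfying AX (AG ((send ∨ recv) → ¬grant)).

{q1, q2, q4, q5, q6}

Sat(send ∨ recv) = {q0, q1, q2, q3, q6}
Sat(¬grant) = {q1, q2, q3, q4, q6}
Sat((send ∨ recv) → ¬grant) = {q1, q2, q3, q4, q5, q6}
AG ((send ∨ recv) → ¬grant): greatest fixpoint, start Z0 = {q1, q2, q3, q4, q5, q6}, keep only states in Sat with every successor in Z. Z1 = {q1, q2, q4, q5, q6}; fixed.
Sat(AG ((send ∨ recv) → ¬grant)) = {q1, q2, q4, q5, q6}
Sat(AX (AG ((send ∨ recv) → ¬grant))) = {s : every successor in {q1, q2, q4, q5, q6}} = {q1, q2, q4, q5, q6}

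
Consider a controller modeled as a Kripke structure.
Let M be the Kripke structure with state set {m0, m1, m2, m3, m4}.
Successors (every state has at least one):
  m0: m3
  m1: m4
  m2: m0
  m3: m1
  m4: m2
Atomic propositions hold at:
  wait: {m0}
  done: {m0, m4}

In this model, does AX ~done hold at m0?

Sat(~done) = {m1, m2, m3}
Sat(AX ~done) = {s : every successor in {m1, m2, m3}} = {m0, m3, m4}
m0 ∈ Sat(AX ~done) = {m0, m3, m4}, so the formula holds at m0.

Yes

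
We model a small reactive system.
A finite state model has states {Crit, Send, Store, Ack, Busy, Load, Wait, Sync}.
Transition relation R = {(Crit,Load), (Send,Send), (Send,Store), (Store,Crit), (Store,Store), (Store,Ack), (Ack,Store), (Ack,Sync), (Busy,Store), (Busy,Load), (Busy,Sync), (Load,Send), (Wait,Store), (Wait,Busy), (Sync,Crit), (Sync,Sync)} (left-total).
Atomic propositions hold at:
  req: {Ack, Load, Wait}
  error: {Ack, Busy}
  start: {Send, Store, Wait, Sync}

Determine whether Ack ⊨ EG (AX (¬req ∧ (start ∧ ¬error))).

Sat(¬req) = {Crit, Send, Store, Busy, Sync}
Sat(¬error) = {Crit, Send, Store, Load, Wait, Sync}
Sat(start ∧ ¬error) = {Send, Store, Wait, Sync}
Sat(¬req ∧ (start ∧ ¬error)) = {Send, Store, Sync}
Sat(AX (¬req ∧ (start ∧ ¬error))) = {s : every successor in {Send, Store, Sync}} = {Send, Ack, Load}
EG (AX (¬req ∧ (start ∧ ¬error))): greatest fixpoint, start Z0 = {Send, Ack, Load}, keep only states in Sat with some successor in Z. Z1 = {Send, Load}; fixed.
Sat(EG (AX (¬req ∧ (start ∧ ¬error)))) = {Send, Load}
Ack ∉ Sat(EG (AX (¬req ∧ (start ∧ ¬error)))) = {Send, Load}, so the formula does not hold at Ack.

No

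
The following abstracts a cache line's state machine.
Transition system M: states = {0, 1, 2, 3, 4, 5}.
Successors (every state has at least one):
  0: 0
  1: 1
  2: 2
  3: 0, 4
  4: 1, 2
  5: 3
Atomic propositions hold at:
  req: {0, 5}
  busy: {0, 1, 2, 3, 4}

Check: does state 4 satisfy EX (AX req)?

Sat(AX req) = {s : every successor in {0, 5}} = {0}
Sat(EX (AX req)) = {s : some successor in {0}} = {0, 3}
4 ∉ Sat(EX (AX req)) = {0, 3}, so the formula does not hold at 4.

No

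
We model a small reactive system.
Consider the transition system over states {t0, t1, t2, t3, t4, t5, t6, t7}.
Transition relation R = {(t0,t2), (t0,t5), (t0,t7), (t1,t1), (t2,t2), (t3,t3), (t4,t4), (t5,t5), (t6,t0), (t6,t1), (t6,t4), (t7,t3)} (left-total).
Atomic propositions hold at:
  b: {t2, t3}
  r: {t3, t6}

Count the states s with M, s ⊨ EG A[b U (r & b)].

Sat(r & b) = {t3}
A[b U (r & b)]: least fixpoint, start Z0 = Sat((r & b)) = {t3}, add states in Sat(b) with every successor in Z. Already a fixed point.
Sat(A[b U (r & b)]) = {t3}
EG A[b U (r & b)]: greatest fixpoint, start Z0 = {t3}, keep only states in Sat with some successor in Z. Already a fixed point.
Sat(EG A[b U (r & b)]) = {t3}
|Sat(EG A[b U (r & b)])| = |{t3}| = 1.

1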